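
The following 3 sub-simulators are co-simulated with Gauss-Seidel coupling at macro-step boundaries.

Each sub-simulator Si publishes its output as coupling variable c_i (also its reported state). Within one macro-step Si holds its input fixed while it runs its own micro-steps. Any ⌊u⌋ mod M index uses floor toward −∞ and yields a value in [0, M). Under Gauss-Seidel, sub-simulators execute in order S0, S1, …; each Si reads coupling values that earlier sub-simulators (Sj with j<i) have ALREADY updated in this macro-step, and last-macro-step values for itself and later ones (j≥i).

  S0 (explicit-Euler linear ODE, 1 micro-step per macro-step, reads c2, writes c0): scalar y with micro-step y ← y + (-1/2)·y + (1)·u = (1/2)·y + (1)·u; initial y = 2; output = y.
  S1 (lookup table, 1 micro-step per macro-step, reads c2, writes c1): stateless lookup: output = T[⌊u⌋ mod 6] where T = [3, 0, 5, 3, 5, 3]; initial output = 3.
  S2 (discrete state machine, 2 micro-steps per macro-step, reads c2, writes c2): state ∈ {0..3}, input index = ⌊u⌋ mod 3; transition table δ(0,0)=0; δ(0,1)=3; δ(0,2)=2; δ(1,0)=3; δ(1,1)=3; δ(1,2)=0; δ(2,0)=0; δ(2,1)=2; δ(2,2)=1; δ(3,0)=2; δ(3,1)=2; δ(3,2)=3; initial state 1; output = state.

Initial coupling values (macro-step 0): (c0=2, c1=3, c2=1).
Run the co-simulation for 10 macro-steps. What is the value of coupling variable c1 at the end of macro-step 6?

c1 at macro-step 6 = 3

macro 1: S0 reads c2=1 → after 1×micro: 2; S1 reads c2=1 → after 1×micro: 0; S2 reads c2=1 → after 2×micro: 2 ⇒ (c0=2, c1=0, c2=2)
macro 2: S0 reads c2=2 → after 1×micro: 3; S1 reads c2=2 → after 1×micro: 5; S2 reads c2=2 → after 2×micro: 0 ⇒ (c0=3, c1=5, c2=0)
macro 3: S0 reads c2=0 → after 1×micro: 3/2; S1 reads c2=0 → after 1×micro: 3; S2 reads c2=0 → after 2×micro: 0 ⇒ (c0=3/2, c1=3, c2=0)
macro 4: S0 reads c2=0 → after 1×micro: 3/4; S1 reads c2=0 → after 1×micro: 3; S2 reads c2=0 → after 2×micro: 0 ⇒ (c0=3/4, c1=3, c2=0)
macro 5: S0 reads c2=0 → after 1×micro: 3/8; S1 reads c2=0 → after 1×micro: 3; S2 reads c2=0 → after 2×micro: 0 ⇒ (c0=3/8, c1=3, c2=0)
macro 6: S0 reads c2=0 → after 1×micro: 3/16; S1 reads c2=0 → after 1×micro: 3; S2 reads c2=0 → after 2×micro: 0 ⇒ (c0=3/16, c1=3, c2=0)
macro 7: S0 reads c2=0 → after 1×micro: 3/32; S1 reads c2=0 → after 1×micro: 3; S2 reads c2=0 → after 2×micro: 0 ⇒ (c0=3/32, c1=3, c2=0)
macro 8: S0 reads c2=0 → after 1×micro: 3/64; S1 reads c2=0 → after 1×micro: 3; S2 reads c2=0 → after 2×micro: 0 ⇒ (c0=3/64, c1=3, c2=0)
macro 9: S0 reads c2=0 → after 1×micro: 3/128; S1 reads c2=0 → after 1×micro: 3; S2 reads c2=0 → after 2×micro: 0 ⇒ (c0=3/128, c1=3, c2=0)
macro 10: S0 reads c2=0 → after 1×micro: 3/256; S1 reads c2=0 → after 1×micro: 3; S2 reads c2=0 → after 2×micro: 0 ⇒ (c0=3/256, c1=3, c2=0)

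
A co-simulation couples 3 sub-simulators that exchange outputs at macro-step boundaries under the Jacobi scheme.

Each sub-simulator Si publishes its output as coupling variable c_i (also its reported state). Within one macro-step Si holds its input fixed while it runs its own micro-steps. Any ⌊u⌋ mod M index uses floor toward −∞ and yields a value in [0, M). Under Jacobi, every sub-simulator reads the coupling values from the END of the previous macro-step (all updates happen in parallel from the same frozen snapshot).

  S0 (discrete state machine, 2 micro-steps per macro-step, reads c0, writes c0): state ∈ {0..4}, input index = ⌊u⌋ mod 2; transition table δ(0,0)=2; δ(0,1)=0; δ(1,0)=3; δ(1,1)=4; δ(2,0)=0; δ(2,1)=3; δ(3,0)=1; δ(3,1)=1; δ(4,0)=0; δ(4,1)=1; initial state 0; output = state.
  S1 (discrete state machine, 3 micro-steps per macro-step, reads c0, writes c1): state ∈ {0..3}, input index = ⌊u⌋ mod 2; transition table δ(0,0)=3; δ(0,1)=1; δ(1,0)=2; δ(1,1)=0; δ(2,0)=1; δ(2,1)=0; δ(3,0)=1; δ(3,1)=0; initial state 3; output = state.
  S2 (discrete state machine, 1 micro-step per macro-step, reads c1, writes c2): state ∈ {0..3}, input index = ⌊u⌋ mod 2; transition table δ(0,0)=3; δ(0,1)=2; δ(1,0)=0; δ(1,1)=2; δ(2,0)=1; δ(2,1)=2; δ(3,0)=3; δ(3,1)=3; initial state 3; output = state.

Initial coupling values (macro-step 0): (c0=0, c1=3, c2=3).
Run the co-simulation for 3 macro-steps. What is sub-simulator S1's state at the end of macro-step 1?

macro 1: S0 reads c0=0 → after 2×micro: 0; S1 reads c0=0 → after 3×micro: 1; S2 reads c1=3 → after 1×micro: 3 ⇒ (c0=0, c1=1, c2=3)
macro 2: S0 reads c0=0 → after 2×micro: 0; S1 reads c0=0 → after 3×micro: 2; S2 reads c1=1 → after 1×micro: 3 ⇒ (c0=0, c1=2, c2=3)
macro 3: S0 reads c0=0 → after 2×micro: 0; S1 reads c0=0 → after 3×micro: 1; S2 reads c1=2 → after 1×micro: 3 ⇒ (c0=0, c1=1, c2=3)

S1 state at macro-step 1 = 1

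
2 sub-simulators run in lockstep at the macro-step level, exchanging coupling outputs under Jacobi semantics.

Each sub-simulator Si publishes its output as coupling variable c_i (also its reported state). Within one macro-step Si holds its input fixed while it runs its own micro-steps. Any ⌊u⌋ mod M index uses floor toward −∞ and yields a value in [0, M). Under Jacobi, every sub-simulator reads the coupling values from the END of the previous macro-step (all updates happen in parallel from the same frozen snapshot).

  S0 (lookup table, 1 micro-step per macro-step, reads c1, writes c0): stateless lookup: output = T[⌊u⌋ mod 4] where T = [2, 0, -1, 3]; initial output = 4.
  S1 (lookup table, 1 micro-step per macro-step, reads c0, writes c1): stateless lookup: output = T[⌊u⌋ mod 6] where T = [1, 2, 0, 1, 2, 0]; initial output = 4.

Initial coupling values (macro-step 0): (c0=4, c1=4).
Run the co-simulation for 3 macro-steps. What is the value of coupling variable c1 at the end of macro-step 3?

macro 1: S0 reads c1=4 → after 1×micro: 2; S1 reads c0=4 → after 1×micro: 2 ⇒ (c0=2, c1=2)
macro 2: S0 reads c1=2 → after 1×micro: -1; S1 reads c0=2 → after 1×micro: 0 ⇒ (c0=-1, c1=0)
macro 3: S0 reads c1=0 → after 1×micro: 2; S1 reads c0=-1 → after 1×micro: 0 ⇒ (c0=2, c1=0)

c1 at macro-step 3 = 0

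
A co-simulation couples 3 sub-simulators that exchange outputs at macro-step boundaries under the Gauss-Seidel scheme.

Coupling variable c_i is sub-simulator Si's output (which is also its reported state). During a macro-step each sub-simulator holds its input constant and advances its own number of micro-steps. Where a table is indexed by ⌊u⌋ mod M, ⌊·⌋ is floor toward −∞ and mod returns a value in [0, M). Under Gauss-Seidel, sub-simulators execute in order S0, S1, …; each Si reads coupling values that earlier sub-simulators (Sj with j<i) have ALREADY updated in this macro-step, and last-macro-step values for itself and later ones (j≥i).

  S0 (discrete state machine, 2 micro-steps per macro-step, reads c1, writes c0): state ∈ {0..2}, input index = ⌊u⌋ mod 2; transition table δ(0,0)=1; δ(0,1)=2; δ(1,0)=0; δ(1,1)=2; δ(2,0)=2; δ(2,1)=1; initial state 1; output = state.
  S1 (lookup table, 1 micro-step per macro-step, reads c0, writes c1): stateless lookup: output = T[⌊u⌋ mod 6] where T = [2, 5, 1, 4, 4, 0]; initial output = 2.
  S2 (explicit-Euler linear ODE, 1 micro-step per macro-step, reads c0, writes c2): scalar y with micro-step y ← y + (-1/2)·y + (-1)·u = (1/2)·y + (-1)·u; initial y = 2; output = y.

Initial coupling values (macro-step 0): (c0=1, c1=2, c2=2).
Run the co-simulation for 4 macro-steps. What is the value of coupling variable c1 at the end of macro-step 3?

macro 1: S0 reads c1=2 → after 2×micro: 1; S1 reads c0=1 → after 1×micro: 5; S2 reads c0=1 → after 1×micro: 0 ⇒ (c0=1, c1=5, c2=0)
macro 2: S0 reads c1=5 → after 2×micro: 1; S1 reads c0=1 → after 1×micro: 5; S2 reads c0=1 → after 1×micro: -1 ⇒ (c0=1, c1=5, c2=-1)
macro 3: S0 reads c1=5 → after 2×micro: 1; S1 reads c0=1 → after 1×micro: 5; S2 reads c0=1 → after 1×micro: -3/2 ⇒ (c0=1, c1=5, c2=-3/2)
macro 4: S0 reads c1=5 → after 2×micro: 1; S1 reads c0=1 → after 1×micro: 5; S2 reads c0=1 → after 1×micro: -7/4 ⇒ (c0=1, c1=5, c2=-7/4)

c1 at macro-step 3 = 5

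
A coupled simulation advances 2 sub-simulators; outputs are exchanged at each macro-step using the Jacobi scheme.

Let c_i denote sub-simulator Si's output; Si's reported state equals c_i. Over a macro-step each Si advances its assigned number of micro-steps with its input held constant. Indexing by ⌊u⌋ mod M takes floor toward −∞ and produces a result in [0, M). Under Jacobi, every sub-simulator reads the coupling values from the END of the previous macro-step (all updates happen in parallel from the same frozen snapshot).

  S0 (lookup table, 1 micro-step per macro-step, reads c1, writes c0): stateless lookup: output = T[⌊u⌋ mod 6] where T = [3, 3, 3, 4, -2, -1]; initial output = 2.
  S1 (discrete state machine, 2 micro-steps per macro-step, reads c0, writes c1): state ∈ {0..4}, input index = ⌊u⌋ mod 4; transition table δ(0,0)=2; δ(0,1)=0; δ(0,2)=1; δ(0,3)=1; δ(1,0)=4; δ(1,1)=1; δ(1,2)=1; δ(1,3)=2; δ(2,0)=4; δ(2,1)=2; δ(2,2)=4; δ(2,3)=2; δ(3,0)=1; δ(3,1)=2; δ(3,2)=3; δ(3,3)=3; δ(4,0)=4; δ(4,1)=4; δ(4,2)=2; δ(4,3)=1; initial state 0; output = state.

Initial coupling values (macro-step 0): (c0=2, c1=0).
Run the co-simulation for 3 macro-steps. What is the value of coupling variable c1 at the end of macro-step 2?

macro 1: S0 reads c1=0 → after 1×micro: 3; S1 reads c0=2 → after 2×micro: 1 ⇒ (c0=3, c1=1)
macro 2: S0 reads c1=1 → after 1×micro: 3; S1 reads c0=3 → after 2×micro: 2 ⇒ (c0=3, c1=2)
macro 3: S0 reads c1=2 → after 1×micro: 3; S1 reads c0=3 → after 2×micro: 2 ⇒ (c0=3, c1=2)

c1 at macro-step 2 = 2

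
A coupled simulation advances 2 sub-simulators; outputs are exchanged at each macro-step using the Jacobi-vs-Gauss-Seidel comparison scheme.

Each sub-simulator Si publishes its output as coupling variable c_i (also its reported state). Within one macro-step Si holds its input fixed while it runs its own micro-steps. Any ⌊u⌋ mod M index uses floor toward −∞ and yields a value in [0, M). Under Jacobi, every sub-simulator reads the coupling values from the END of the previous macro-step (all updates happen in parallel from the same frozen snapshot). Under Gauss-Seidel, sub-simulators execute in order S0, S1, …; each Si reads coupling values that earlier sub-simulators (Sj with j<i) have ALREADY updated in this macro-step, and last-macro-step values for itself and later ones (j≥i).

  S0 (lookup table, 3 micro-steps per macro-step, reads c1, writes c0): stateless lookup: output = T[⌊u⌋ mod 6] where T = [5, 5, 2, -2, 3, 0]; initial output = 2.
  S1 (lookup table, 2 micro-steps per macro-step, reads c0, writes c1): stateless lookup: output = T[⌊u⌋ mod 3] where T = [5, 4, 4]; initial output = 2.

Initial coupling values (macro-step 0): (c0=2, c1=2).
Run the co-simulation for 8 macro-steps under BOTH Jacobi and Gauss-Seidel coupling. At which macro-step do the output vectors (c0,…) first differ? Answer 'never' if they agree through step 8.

[Jacobi] macro 1: S0 reads c1=2 → after 3×micro: 2; S1 reads c0=2 → after 2×micro: 4 ⇒ (c0=2, c1=4)
[Jacobi] macro 2: S0 reads c1=4 → after 3×micro: 3; S1 reads c0=2 → after 2×micro: 4 ⇒ (c0=3, c1=4)
[Jacobi] macro 3: S0 reads c1=4 → after 3×micro: 3; S1 reads c0=3 → after 2×micro: 5 ⇒ (c0=3, c1=5)
[Jacobi] macro 4: S0 reads c1=5 → after 3×micro: 0; S1 reads c0=3 → after 2×micro: 5 ⇒ (c0=0, c1=5)
[Jacobi] macro 5: S0 reads c1=5 → after 3×micro: 0; S1 reads c0=0 → after 2×micro: 5 ⇒ (c0=0, c1=5)
[Jacobi] macro 6: S0 reads c1=5 → after 3×micro: 0; S1 reads c0=0 → after 2×micro: 5 ⇒ (c0=0, c1=5)
[Jacobi] macro 7: S0 reads c1=5 → after 3×micro: 0; S1 reads c0=0 → after 2×micro: 5 ⇒ (c0=0, c1=5)
[Jacobi] macro 8: S0 reads c1=5 → after 3×micro: 0; S1 reads c0=0 → after 2×micro: 5 ⇒ (c0=0, c1=5)
[Gauss-Seidel] macro 1: S0 reads c1=2 → after 3×micro: 2; S1 reads c0=2 → after 2×micro: 4 ⇒ (c0=2, c1=4)
[Gauss-Seidel] macro 2: S0 reads c1=4 → after 3×micro: 3; S1 reads c0=3 → after 2×micro: 5 ⇒ (c0=3, c1=5)
[Gauss-Seidel] macro 3: S0 reads c1=5 → after 3×micro: 0; S1 reads c0=0 → after 2×micro: 5 ⇒ (c0=0, c1=5)
[Gauss-Seidel] macro 4: S0 reads c1=5 → after 3×micro: 0; S1 reads c0=0 → after 2×micro: 5 ⇒ (c0=0, c1=5)
[Gauss-Seidel] macro 5: S0 reads c1=5 → after 3×micro: 0; S1 reads c0=0 → after 2×micro: 5 ⇒ (c0=0, c1=5)
[Gauss-Seidel] macro 6: S0 reads c1=5 → after 3×micro: 0; S1 reads c0=0 → after 2×micro: 5 ⇒ (c0=0, c1=5)
[Gauss-Seidel] macro 7: S0 reads c1=5 → after 3×micro: 0; S1 reads c0=0 → after 2×micro: 5 ⇒ (c0=0, c1=5)
[Gauss-Seidel] macro 8: S0 reads c1=5 → after 3×micro: 0; S1 reads c0=0 → after 2×micro: 5 ⇒ (c0=0, c1=5)

first divergence at macro-step: 2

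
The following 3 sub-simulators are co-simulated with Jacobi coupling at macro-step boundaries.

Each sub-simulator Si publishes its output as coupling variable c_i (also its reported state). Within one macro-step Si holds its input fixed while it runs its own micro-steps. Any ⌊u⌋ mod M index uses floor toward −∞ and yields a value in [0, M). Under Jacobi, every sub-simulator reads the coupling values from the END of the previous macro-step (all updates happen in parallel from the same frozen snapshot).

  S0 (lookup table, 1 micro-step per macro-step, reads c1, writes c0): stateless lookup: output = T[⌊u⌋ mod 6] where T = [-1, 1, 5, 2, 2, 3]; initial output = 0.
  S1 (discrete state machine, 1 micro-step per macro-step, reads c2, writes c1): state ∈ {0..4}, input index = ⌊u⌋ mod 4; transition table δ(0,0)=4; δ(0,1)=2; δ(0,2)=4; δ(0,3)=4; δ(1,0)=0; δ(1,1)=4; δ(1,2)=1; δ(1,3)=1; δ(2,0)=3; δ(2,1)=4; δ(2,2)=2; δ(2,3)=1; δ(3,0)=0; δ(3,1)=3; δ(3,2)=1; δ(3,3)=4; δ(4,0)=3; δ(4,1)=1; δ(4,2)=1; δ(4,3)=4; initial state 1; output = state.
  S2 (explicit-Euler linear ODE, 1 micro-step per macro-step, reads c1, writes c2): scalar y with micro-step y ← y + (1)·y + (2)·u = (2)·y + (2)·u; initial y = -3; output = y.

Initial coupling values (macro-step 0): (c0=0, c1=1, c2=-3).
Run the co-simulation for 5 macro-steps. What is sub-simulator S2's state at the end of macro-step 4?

macro 1: S0 reads c1=1 → after 1×micro: 1; S1 reads c2=-3 → after 1×micro: 4; S2 reads c1=1 → after 1×micro: -4 ⇒ (c0=1, c1=4, c2=-4)
macro 2: S0 reads c1=4 → after 1×micro: 2; S1 reads c2=-4 → after 1×micro: 3; S2 reads c1=4 → after 1×micro: 0 ⇒ (c0=2, c1=3, c2=0)
macro 3: S0 reads c1=3 → after 1×micro: 2; S1 reads c2=0 → after 1×micro: 0; S2 reads c1=3 → after 1×micro: 6 ⇒ (c0=2, c1=0, c2=6)
macro 4: S0 reads c1=0 → after 1×micro: -1; S1 reads c2=6 → after 1×micro: 4; S2 reads c1=0 → after 1×micro: 12 ⇒ (c0=-1, c1=4, c2=12)
macro 5: S0 reads c1=4 → after 1×micro: 2; S1 reads c2=12 → after 1×micro: 3; S2 reads c1=4 → after 1×micro: 32 ⇒ (c0=2, c1=3, c2=32)

S2 state at macro-step 4 = 12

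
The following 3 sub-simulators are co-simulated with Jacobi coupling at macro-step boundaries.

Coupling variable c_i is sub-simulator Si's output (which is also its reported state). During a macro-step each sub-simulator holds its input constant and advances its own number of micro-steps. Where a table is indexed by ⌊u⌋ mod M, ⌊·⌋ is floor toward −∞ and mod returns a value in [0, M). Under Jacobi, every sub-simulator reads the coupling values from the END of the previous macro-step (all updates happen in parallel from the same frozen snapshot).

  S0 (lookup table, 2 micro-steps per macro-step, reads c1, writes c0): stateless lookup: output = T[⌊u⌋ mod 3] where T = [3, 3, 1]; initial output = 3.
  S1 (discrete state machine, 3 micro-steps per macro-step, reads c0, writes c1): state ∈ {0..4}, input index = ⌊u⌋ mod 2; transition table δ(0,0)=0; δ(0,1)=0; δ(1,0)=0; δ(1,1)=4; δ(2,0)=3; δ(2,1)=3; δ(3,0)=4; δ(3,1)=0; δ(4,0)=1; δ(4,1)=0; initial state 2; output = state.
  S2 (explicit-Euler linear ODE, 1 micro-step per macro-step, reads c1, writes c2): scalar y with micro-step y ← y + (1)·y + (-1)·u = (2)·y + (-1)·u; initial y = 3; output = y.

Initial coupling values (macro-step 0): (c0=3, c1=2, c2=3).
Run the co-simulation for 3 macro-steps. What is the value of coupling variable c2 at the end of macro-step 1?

c2 at macro-step 1 = 4

macro 1: S0 reads c1=2 → after 2×micro: 1; S1 reads c0=3 → after 3×micro: 0; S2 reads c1=2 → after 1×micro: 4 ⇒ (c0=1, c1=0, c2=4)
macro 2: S0 reads c1=0 → after 2×micro: 3; S1 reads c0=1 → after 3×micro: 0; S2 reads c1=0 → after 1×micro: 8 ⇒ (c0=3, c1=0, c2=8)
macro 3: S0 reads c1=0 → after 2×micro: 3; S1 reads c0=3 → after 3×micro: 0; S2 reads c1=0 → after 1×micro: 16 ⇒ (c0=3, c1=0, c2=16)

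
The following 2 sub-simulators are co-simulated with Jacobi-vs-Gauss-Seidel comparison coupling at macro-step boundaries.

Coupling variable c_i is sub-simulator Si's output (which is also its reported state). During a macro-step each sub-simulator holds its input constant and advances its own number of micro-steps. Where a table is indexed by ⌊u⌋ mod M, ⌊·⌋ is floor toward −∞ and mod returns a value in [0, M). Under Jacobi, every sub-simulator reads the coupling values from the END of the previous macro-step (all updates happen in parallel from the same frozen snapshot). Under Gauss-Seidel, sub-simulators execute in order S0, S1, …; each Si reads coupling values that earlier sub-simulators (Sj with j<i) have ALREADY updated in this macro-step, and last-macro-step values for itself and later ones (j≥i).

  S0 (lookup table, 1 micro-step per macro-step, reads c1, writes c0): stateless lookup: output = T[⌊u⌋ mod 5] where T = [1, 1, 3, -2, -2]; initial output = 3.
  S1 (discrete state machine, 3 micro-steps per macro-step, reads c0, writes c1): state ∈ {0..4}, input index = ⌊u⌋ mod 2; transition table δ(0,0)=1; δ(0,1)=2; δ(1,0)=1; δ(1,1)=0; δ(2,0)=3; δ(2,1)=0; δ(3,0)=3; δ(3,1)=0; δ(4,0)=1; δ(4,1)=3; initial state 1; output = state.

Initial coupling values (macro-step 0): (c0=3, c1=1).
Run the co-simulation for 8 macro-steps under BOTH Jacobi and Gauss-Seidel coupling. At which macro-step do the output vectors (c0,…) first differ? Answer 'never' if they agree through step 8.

[Jacobi] macro 1: S0 reads c1=1 → after 1×micro: 1; S1 reads c0=3 → after 3×micro: 0 ⇒ (c0=1, c1=0)
[Jacobi] macro 2: S0 reads c1=0 → after 1×micro: 1; S1 reads c0=1 → after 3×micro: 2 ⇒ (c0=1, c1=2)
[Jacobi] macro 3: S0 reads c1=2 → after 1×micro: 3; S1 reads c0=1 → after 3×micro: 0 ⇒ (c0=3, c1=0)
[Jacobi] macro 4: S0 reads c1=0 → after 1×micro: 1; S1 reads c0=3 → after 3×micro: 2 ⇒ (c0=1, c1=2)
[Jacobi] macro 5: S0 reads c1=2 → after 1×micro: 3; S1 reads c0=1 → after 3×micro: 0 ⇒ (c0=3, c1=0)
[Jacobi] macro 6: S0 reads c1=0 → after 1×micro: 1; S1 reads c0=3 → after 3×micro: 2 ⇒ (c0=1, c1=2)
[Jacobi] macro 7: S0 reads c1=2 → after 1×micro: 3; S1 reads c0=1 → after 3×micro: 0 ⇒ (c0=3, c1=0)
[Jacobi] macro 8: S0 reads c1=0 → after 1×micro: 1; S1 reads c0=3 → after 3×micro: 2 ⇒ (c0=1, c1=2)
[Gauss-Seidel] macro 1: S0 reads c1=1 → after 1×micro: 1; S1 reads c0=1 → after 3×micro: 0 ⇒ (c0=1, c1=0)
[Gauss-Seidel] macro 2: S0 reads c1=0 → after 1×micro: 1; S1 reads c0=1 → after 3×micro: 2 ⇒ (c0=1, c1=2)
[Gauss-Seidel] macro 3: S0 reads c1=2 → after 1×micro: 3; S1 reads c0=3 → after 3×micro: 0 ⇒ (c0=3, c1=0)
[Gauss-Seidel] macro 4: S0 reads c1=0 → after 1×micro: 1; S1 reads c0=1 → after 3×micro: 2 ⇒ (c0=1, c1=2)
[Gauss-Seidel] macro 5: S0 reads c1=2 → after 1×micro: 3; S1 reads c0=3 → after 3×micro: 0 ⇒ (c0=3, c1=0)
[Gauss-Seidel] macro 6: S0 reads c1=0 → after 1×micro: 1; S1 reads c0=1 → after 3×micro: 2 ⇒ (c0=1, c1=2)
[Gauss-Seidel] macro 7: S0 reads c1=2 → after 1×micro: 3; S1 reads c0=3 → after 3×micro: 0 ⇒ (c0=3, c1=0)
[Gauss-Seidel] macro 8: S0 reads c1=0 → after 1×micro: 1; S1 reads c0=1 → after 3×micro: 2 ⇒ (c0=1, c1=2)

first divergence at macro-step: never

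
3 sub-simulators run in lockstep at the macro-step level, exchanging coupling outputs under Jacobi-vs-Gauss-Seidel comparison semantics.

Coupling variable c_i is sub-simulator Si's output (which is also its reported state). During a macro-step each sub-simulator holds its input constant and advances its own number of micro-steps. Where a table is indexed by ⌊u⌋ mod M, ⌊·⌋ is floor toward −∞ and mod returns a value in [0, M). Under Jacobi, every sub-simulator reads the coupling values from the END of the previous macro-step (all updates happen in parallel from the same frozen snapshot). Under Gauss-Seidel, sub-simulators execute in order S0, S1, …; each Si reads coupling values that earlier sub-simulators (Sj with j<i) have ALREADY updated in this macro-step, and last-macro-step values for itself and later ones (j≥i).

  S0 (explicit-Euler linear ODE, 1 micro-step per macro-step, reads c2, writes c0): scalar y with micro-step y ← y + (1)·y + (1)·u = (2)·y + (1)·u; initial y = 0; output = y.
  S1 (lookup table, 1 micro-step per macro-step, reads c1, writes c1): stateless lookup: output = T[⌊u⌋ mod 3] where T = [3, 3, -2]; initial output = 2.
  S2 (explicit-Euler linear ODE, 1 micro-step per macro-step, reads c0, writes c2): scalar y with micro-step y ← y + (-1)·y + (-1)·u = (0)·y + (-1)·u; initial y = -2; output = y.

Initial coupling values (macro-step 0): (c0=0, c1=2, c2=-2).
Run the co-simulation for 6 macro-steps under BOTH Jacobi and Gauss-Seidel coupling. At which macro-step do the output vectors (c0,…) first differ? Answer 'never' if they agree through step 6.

first divergence at macro-step: 1

[Jacobi] macro 1: S0 reads c2=-2 → after 1×micro: -2; S1 reads c1=2 → after 1×micro: -2; S2 reads c0=0 → after 1×micro: 0 ⇒ (c0=-2, c1=-2, c2=0)
[Jacobi] macro 2: S0 reads c2=0 → after 1×micro: -4; S1 reads c1=-2 → after 1×micro: 3; S2 reads c0=-2 → after 1×micro: 2 ⇒ (c0=-4, c1=3, c2=2)
[Jacobi] macro 3: S0 reads c2=2 → after 1×micro: -6; S1 reads c1=3 → after 1×micro: 3; S2 reads c0=-4 → after 1×micro: 4 ⇒ (c0=-6, c1=3, c2=4)
[Jacobi] macro 4: S0 reads c2=4 → after 1×micro: -8; S1 reads c1=3 → after 1×micro: 3; S2 reads c0=-6 → after 1×micro: 6 ⇒ (c0=-8, c1=3, c2=6)
[Jacobi] macro 5: S0 reads c2=6 → after 1×micro: -10; S1 reads c1=3 → after 1×micro: 3; S2 reads c0=-8 → after 1×micro: 8 ⇒ (c0=-10, c1=3, c2=8)
[Jacobi] macro 6: S0 reads c2=8 → after 1×micro: -12; S1 reads c1=3 → after 1×micro: 3; S2 reads c0=-10 → after 1×micro: 10 ⇒ (c0=-12, c1=3, c2=10)
[Gauss-Seidel] macro 1: S0 reads c2=-2 → after 1×micro: -2; S1 reads c1=2 → after 1×micro: -2; S2 reads c0=-2 → after 1×micro: 2 ⇒ (c0=-2, c1=-2, c2=2)
[Gauss-Seidel] macro 2: S0 reads c2=2 → after 1×micro: -2; S1 reads c1=-2 → after 1×micro: 3; S2 reads c0=-2 → after 1×micro: 2 ⇒ (c0=-2, c1=3, c2=2)
[Gauss-Seidel] macro 3: S0 reads c2=2 → after 1×micro: -2; S1 reads c1=3 → after 1×micro: 3; S2 reads c0=-2 → after 1×micro: 2 ⇒ (c0=-2, c1=3, c2=2)
[Gauss-Seidel] macro 4: S0 reads c2=2 → after 1×micro: -2; S1 reads c1=3 → after 1×micro: 3; S2 reads c0=-2 → after 1×micro: 2 ⇒ (c0=-2, c1=3, c2=2)
[Gauss-Seidel] macro 5: S0 reads c2=2 → after 1×micro: -2; S1 reads c1=3 → after 1×micro: 3; S2 reads c0=-2 → after 1×micro: 2 ⇒ (c0=-2, c1=3, c2=2)
[Gauss-Seidel] macro 6: S0 reads c2=2 → after 1×micro: -2; S1 reads c1=3 → after 1×micro: 3; S2 reads c0=-2 → after 1×micro: 2 ⇒ (c0=-2, c1=3, c2=2)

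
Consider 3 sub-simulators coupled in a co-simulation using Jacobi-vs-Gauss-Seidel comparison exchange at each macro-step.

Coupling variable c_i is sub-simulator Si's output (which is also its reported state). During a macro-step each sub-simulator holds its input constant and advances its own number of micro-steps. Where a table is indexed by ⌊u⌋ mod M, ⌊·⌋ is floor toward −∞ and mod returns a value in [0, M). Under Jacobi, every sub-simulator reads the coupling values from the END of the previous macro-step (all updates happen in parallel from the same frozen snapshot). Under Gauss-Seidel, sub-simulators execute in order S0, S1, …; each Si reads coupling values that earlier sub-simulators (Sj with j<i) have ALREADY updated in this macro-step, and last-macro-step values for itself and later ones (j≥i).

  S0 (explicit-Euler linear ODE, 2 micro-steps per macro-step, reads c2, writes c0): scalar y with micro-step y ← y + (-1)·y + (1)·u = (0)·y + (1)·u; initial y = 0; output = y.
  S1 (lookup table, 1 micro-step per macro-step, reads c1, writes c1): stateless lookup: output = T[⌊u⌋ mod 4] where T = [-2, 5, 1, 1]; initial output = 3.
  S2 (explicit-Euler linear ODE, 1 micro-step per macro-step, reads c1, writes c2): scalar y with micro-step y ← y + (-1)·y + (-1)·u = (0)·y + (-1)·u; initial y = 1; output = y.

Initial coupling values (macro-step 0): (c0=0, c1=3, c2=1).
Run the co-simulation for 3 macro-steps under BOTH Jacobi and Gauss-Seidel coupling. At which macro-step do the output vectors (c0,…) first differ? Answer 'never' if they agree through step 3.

first divergence at macro-step: 1

[Jacobi] macro 1: S0 reads c2=1 → after 2×micro: 1; S1 reads c1=3 → after 1×micro: 1; S2 reads c1=3 → after 1×micro: -3 ⇒ (c0=1, c1=1, c2=-3)
[Jacobi] macro 2: S0 reads c2=-3 → after 2×micro: -3; S1 reads c1=1 → after 1×micro: 5; S2 reads c1=1 → after 1×micro: -1 ⇒ (c0=-3, c1=5, c2=-1)
[Jacobi] macro 3: S0 reads c2=-1 → after 2×micro: -1; S1 reads c1=5 → after 1×micro: 5; S2 reads c1=5 → after 1×micro: -5 ⇒ (c0=-1, c1=5, c2=-5)
[Gauss-Seidel] macro 1: S0 reads c2=1 → after 2×micro: 1; S1 reads c1=3 → after 1×micro: 1; S2 reads c1=1 → after 1×micro: -1 ⇒ (c0=1, c1=1, c2=-1)
[Gauss-Seidel] macro 2: S0 reads c2=-1 → after 2×micro: -1; S1 reads c1=1 → after 1×micro: 5; S2 reads c1=5 → after 1×micro: -5 ⇒ (c0=-1, c1=5, c2=-5)
[Gauss-Seidel] macro 3: S0 reads c2=-5 → after 2×micro: -5; S1 reads c1=5 → after 1×micro: 5; S2 reads c1=5 → after 1×micro: -5 ⇒ (c0=-5, c1=5, c2=-5)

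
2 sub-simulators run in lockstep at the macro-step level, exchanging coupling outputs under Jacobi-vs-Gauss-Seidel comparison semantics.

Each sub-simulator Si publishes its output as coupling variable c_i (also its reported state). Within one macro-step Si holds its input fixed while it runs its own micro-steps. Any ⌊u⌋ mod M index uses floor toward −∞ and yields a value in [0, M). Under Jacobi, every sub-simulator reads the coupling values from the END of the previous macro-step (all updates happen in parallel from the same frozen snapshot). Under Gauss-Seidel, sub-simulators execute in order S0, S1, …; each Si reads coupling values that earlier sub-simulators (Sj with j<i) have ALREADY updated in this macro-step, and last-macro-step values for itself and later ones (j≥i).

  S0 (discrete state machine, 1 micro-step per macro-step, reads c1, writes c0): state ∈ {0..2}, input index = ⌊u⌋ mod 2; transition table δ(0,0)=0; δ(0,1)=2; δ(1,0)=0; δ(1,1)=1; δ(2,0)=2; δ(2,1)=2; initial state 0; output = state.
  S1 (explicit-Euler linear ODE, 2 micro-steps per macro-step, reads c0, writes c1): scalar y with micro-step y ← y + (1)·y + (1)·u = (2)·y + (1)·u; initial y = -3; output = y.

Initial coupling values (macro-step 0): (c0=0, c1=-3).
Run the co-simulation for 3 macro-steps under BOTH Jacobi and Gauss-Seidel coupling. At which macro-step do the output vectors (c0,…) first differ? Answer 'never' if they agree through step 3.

first divergence at macro-step: 1

[Jacobi] macro 1: S0 reads c1=-3 → after 1×micro: 2; S1 reads c0=0 → after 2×micro: -12 ⇒ (c0=2, c1=-12)
[Jacobi] macro 2: S0 reads c1=-12 → after 1×micro: 2; S1 reads c0=2 → after 2×micro: -42 ⇒ (c0=2, c1=-42)
[Jacobi] macro 3: S0 reads c1=-42 → after 1×micro: 2; S1 reads c0=2 → after 2×micro: -162 ⇒ (c0=2, c1=-162)
[Gauss-Seidel] macro 1: S0 reads c1=-3 → after 1×micro: 2; S1 reads c0=2 → after 2×micro: -6 ⇒ (c0=2, c1=-6)
[Gauss-Seidel] macro 2: S0 reads c1=-6 → after 1×micro: 2; S1 reads c0=2 → after 2×micro: -18 ⇒ (c0=2, c1=-18)
[Gauss-Seidel] macro 3: S0 reads c1=-18 → after 1×micro: 2; S1 reads c0=2 → after 2×micro: -66 ⇒ (c0=2, c1=-66)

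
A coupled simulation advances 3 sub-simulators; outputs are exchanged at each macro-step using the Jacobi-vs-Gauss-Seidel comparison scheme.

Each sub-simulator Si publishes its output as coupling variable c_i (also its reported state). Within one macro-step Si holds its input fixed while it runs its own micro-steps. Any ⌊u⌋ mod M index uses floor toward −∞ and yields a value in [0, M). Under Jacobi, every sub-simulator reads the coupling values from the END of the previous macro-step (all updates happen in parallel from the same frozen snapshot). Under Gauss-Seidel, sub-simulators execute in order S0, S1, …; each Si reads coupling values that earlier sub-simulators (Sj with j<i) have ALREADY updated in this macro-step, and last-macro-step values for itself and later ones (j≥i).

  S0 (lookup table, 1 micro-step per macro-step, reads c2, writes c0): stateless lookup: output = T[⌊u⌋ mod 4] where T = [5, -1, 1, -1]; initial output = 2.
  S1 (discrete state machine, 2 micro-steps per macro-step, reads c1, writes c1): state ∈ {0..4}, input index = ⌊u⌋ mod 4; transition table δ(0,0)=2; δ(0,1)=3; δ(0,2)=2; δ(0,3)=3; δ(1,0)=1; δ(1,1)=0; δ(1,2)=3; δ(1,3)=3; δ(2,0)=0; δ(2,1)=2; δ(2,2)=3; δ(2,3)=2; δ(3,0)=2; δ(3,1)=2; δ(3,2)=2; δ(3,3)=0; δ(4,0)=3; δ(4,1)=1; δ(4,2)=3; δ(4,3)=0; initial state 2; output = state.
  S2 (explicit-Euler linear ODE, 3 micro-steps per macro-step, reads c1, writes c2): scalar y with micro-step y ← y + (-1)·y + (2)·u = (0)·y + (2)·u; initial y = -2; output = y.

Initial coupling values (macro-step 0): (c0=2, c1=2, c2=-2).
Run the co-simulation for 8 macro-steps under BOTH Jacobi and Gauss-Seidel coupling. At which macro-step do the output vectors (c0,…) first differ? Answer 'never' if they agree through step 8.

first divergence at macro-step: never

[Jacobi] macro 1: S0 reads c2=-2 → after 1×micro: 1; S1 reads c1=2 → after 2×micro: 2; S2 reads c1=2 → after 3×micro: 4 ⇒ (c0=1, c1=2, c2=4)
[Jacobi] macro 2: S0 reads c2=4 → after 1×micro: 5; S1 reads c1=2 → after 2×micro: 2; S2 reads c1=2 → after 3×micro: 4 ⇒ (c0=5, c1=2, c2=4)
[Jacobi] macro 3: S0 reads c2=4 → after 1×micro: 5; S1 reads c1=2 → after 2×micro: 2; S2 reads c1=2 → after 3×micro: 4 ⇒ (c0=5, c1=2, c2=4)
[Jacobi] macro 4: S0 reads c2=4 → after 1×micro: 5; S1 reads c1=2 → after 2×micro: 2; S2 reads c1=2 → after 3×micro: 4 ⇒ (c0=5, c1=2, c2=4)
[Jacobi] macro 5: S0 reads c2=4 → after 1×micro: 5; S1 reads c1=2 → after 2×micro: 2; S2 reads c1=2 → after 3×micro: 4 ⇒ (c0=5, c1=2, c2=4)
[Jacobi] macro 6: S0 reads c2=4 → after 1×micro: 5; S1 reads c1=2 → after 2×micro: 2; S2 reads c1=2 → after 3×micro: 4 ⇒ (c0=5, c1=2, c2=4)
[Jacobi] macro 7: S0 reads c2=4 → after 1×micro: 5; S1 reads c1=2 → after 2×micro: 2; S2 reads c1=2 → after 3×micro: 4 ⇒ (c0=5, c1=2, c2=4)
[Jacobi] macro 8: S0 reads c2=4 → after 1×micro: 5; S1 reads c1=2 → after 2×micro: 2; S2 reads c1=2 → after 3×micro: 4 ⇒ (c0=5, c1=2, c2=4)
[Gauss-Seidel] macro 1: S0 reads c2=-2 → after 1×micro: 1; S1 reads c1=2 → after 2×micro: 2; S2 reads c1=2 → after 3×micro: 4 ⇒ (c0=1, c1=2, c2=4)
[Gauss-Seidel] macro 2: S0 reads c2=4 → after 1×micro: 5; S1 reads c1=2 → after 2×micro: 2; S2 reads c1=2 → after 3×micro: 4 ⇒ (c0=5, c1=2, c2=4)
[Gauss-Seidel] macro 3: S0 reads c2=4 → after 1×micro: 5; S1 reads c1=2 → after 2×micro: 2; S2 reads c1=2 → after 3×micro: 4 ⇒ (c0=5, c1=2, c2=4)
[Gauss-Seidel] macro 4: S0 reads c2=4 → after 1×micro: 5; S1 reads c1=2 → after 2×micro: 2; S2 reads c1=2 → after 3×micro: 4 ⇒ (c0=5, c1=2, c2=4)
[Gauss-Seidel] macro 5: S0 reads c2=4 → after 1×micro: 5; S1 reads c1=2 → after 2×micro: 2; S2 reads c1=2 → after 3×micro: 4 ⇒ (c0=5, c1=2, c2=4)
[Gauss-Seidel] macro 6: S0 reads c2=4 → after 1×micro: 5; S1 reads c1=2 → after 2×micro: 2; S2 reads c1=2 → after 3×micro: 4 ⇒ (c0=5, c1=2, c2=4)
[Gauss-Seidel] macro 7: S0 reads c2=4 → after 1×micro: 5; S1 reads c1=2 → after 2×micro: 2; S2 reads c1=2 → after 3×micro: 4 ⇒ (c0=5, c1=2, c2=4)
[Gauss-Seidel] macro 8: S0 reads c2=4 → after 1×micro: 5; S1 reads c1=2 → after 2×micro: 2; S2 reads c1=2 → after 3×micro: 4 ⇒ (c0=5, c1=2, c2=4)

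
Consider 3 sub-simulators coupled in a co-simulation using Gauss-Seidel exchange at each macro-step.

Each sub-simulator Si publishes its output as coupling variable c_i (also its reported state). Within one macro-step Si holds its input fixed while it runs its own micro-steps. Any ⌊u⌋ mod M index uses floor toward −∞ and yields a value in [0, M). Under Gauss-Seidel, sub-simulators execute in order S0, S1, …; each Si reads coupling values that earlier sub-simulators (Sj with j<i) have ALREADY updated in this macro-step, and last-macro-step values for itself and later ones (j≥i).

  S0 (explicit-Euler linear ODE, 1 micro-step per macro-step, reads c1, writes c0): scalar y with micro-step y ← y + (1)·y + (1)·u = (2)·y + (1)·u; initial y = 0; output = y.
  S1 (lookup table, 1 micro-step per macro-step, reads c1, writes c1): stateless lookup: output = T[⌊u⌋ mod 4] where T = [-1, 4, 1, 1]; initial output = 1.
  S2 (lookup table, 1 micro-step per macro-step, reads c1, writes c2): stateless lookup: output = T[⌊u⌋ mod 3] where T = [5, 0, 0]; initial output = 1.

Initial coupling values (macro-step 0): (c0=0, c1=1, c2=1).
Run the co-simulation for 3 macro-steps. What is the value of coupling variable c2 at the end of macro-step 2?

macro 1: S0 reads c1=1 → after 1×micro: 1; S1 reads c1=1 → after 1×micro: 4; S2 reads c1=4 → after 1×micro: 0 ⇒ (c0=1, c1=4, c2=0)
macro 2: S0 reads c1=4 → after 1×micro: 6; S1 reads c1=4 → after 1×micro: -1; S2 reads c1=-1 → after 1×micro: 0 ⇒ (c0=6, c1=-1, c2=0)
macro 3: S0 reads c1=-1 → after 1×micro: 11; S1 reads c1=-1 → after 1×micro: 1; S2 reads c1=1 → after 1×micro: 0 ⇒ (c0=11, c1=1, c2=0)

c2 at macro-step 2 = 0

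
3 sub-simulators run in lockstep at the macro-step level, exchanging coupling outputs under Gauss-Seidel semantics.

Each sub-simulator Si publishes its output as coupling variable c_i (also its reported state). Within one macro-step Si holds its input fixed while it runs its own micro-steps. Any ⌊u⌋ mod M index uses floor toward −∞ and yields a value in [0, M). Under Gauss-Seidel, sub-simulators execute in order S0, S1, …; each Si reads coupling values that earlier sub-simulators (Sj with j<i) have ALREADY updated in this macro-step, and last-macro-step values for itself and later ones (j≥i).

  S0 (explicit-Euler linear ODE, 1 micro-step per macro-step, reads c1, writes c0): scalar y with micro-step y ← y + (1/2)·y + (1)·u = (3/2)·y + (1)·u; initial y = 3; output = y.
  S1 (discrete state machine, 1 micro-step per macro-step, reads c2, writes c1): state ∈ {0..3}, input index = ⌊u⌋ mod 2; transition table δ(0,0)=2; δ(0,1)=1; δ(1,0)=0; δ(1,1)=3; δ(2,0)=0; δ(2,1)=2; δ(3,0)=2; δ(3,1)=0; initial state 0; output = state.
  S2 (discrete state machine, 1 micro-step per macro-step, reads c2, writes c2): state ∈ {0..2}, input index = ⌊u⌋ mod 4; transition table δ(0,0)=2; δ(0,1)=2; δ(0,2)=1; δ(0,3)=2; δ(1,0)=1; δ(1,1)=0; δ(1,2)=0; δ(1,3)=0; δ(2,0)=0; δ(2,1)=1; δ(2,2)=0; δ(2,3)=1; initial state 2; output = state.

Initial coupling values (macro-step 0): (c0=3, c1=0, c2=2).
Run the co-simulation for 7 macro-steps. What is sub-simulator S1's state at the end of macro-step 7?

S1 state at macro-step 7 = 2

macro 1: S0 reads c1=0 → after 1×micro: 9/2; S1 reads c2=2 → after 1×micro: 2; S2 reads c2=2 → after 1×micro: 0 ⇒ (c0=9/2, c1=2, c2=0)
macro 2: S0 reads c1=2 → after 1×micro: 35/4; S1 reads c2=0 → after 1×micro: 0; S2 reads c2=0 → after 1×micro: 2 ⇒ (c0=35/4, c1=0, c2=2)
macro 3: S0 reads c1=0 → after 1×micro: 105/8; S1 reads c2=2 → after 1×micro: 2; S2 reads c2=2 → after 1×micro: 0 ⇒ (c0=105/8, c1=2, c2=0)
macro 4: S0 reads c1=2 → after 1×micro: 347/16; S1 reads c2=0 → after 1×micro: 0; S2 reads c2=0 → after 1×micro: 2 ⇒ (c0=347/16, c1=0, c2=2)
macro 5: S0 reads c1=0 → after 1×micro: 1041/32; S1 reads c2=2 → after 1×micro: 2; S2 reads c2=2 → after 1×micro: 0 ⇒ (c0=1041/32, c1=2, c2=0)
macro 6: S0 reads c1=2 → after 1×micro: 3251/64; S1 reads c2=0 → after 1×micro: 0; S2 reads c2=0 → after 1×micro: 2 ⇒ (c0=3251/64, c1=0, c2=2)
macro 7: S0 reads c1=0 → after 1×micro: 9753/128; S1 reads c2=2 → after 1×micro: 2; S2 reads c2=2 → after 1×micro: 0 ⇒ (c0=9753/128, c1=2, c2=0)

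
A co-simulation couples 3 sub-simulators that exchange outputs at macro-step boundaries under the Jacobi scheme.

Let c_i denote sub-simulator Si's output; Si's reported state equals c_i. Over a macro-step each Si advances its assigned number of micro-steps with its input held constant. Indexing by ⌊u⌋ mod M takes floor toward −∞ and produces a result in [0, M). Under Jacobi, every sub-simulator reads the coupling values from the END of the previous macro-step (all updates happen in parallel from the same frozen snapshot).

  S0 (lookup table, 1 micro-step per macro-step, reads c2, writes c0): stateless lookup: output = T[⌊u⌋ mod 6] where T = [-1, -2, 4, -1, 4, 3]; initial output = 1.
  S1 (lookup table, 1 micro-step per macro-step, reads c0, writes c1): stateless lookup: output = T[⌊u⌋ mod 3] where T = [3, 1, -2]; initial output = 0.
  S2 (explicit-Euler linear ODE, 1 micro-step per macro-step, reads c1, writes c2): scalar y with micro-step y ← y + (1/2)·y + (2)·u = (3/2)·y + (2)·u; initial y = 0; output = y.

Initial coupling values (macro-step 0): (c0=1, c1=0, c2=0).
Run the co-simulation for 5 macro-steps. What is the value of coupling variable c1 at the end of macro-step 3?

c1 at macro-step 3 = -2

macro 1: S0 reads c2=0 → after 1×micro: -1; S1 reads c0=1 → after 1×micro: 1; S2 reads c1=0 → after 1×micro: 0 ⇒ (c0=-1, c1=1, c2=0)
macro 2: S0 reads c2=0 → after 1×micro: -1; S1 reads c0=-1 → after 1×micro: -2; S2 reads c1=1 → after 1×micro: 2 ⇒ (c0=-1, c1=-2, c2=2)
macro 3: S0 reads c2=2 → after 1×micro: 4; S1 reads c0=-1 → after 1×micro: -2; S2 reads c1=-2 → after 1×micro: -1 ⇒ (c0=4, c1=-2, c2=-1)
macro 4: S0 reads c2=-1 → after 1×micro: 3; S1 reads c0=4 → after 1×micro: 1; S2 reads c1=-2 → after 1×micro: -11/2 ⇒ (c0=3, c1=1, c2=-11/2)
macro 5: S0 reads c2=-11/2 → after 1×micro: -1; S1 reads c0=3 → after 1×micro: 3; S2 reads c1=1 → after 1×micro: -25/4 ⇒ (c0=-1, c1=3, c2=-25/4)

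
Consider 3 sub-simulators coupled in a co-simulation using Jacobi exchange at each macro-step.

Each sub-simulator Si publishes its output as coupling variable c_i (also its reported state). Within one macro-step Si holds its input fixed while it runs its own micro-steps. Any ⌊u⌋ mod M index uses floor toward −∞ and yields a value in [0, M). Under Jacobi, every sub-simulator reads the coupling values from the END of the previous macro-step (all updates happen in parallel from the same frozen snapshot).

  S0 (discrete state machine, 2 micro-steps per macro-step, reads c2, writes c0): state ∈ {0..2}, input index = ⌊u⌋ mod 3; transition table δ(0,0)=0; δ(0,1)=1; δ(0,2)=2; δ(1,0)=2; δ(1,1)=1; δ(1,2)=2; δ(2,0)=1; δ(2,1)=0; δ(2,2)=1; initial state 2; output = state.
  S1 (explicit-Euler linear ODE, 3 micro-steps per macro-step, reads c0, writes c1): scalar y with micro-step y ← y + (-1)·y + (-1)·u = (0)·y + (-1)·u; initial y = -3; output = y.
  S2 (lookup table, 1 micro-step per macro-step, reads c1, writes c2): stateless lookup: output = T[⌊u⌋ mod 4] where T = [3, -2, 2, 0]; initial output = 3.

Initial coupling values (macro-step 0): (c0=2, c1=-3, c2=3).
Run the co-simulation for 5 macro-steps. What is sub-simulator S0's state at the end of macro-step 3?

S0 state at macro-step 3 = 1

macro 1: S0 reads c2=3 → after 2×micro: 2; S1 reads c0=2 → after 3×micro: -2; S2 reads c1=-3 → after 1×micro: -2 ⇒ (c0=2, c1=-2, c2=-2)
macro 2: S0 reads c2=-2 → after 2×micro: 1; S1 reads c0=2 → after 3×micro: -2; S2 reads c1=-2 → after 1×micro: 2 ⇒ (c0=1, c1=-2, c2=2)
macro 3: S0 reads c2=2 → after 2×micro: 1; S1 reads c0=1 → after 3×micro: -1; S2 reads c1=-2 → after 1×micro: 2 ⇒ (c0=1, c1=-1, c2=2)
macro 4: S0 reads c2=2 → after 2×micro: 1; S1 reads c0=1 → after 3×micro: -1; S2 reads c1=-1 → after 1×micro: 0 ⇒ (c0=1, c1=-1, c2=0)
macro 5: S0 reads c2=0 → after 2×micro: 1; S1 reads c0=1 → after 3×micro: -1; S2 reads c1=-1 → after 1×micro: 0 ⇒ (c0=1, c1=-1, c2=0)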